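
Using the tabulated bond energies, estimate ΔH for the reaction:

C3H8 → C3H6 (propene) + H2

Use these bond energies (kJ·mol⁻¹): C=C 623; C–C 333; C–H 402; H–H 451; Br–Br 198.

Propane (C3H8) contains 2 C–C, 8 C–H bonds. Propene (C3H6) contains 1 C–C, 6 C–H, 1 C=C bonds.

Bonds broken (reactants):
  C–C: 2 × 333 = 666
  C–H: 8 × 402 = 3216
  Σ(broken) = 3882 kJ
Bonds formed (products):
  C–C: 1 × 333 = 333
  C–H: 6 × 402 = 2412
  C=C: 1 × 623 = 623
  H–H: 1 × 451 = 451
  Σ(formed) = 3819 kJ
ΔH = Σ(broken) − Σ(formed) = 3882 − 3819 = +63 kJ

ΔH ≈ +63 kJ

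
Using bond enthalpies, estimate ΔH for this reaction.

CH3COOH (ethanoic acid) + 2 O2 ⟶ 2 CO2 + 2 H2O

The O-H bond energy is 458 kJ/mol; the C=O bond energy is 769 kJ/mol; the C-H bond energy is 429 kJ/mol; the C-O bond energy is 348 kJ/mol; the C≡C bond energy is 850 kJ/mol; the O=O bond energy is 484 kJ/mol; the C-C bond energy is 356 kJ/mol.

ΔH ≈ −722 kJ

Bonds broken (reactants):
  C-C: 1 × 356 = 356
  C-H: 3 × 429 = 1287
  C-O: 1 × 348 = 348
  C=O: 1 × 769 = 769
  O-H: 1 × 458 = 458
  O=O: 2 × 484 = 968
  Σ(broken) = 4186 kJ
Bonds formed (products):
  C=O: 4 × 769 = 3076
  O-H: 4 × 458 = 1832
  Σ(formed) = 4908 kJ
ΔH = Σ(broken) − Σ(formed) = 4186 − 4908 = −722 kJ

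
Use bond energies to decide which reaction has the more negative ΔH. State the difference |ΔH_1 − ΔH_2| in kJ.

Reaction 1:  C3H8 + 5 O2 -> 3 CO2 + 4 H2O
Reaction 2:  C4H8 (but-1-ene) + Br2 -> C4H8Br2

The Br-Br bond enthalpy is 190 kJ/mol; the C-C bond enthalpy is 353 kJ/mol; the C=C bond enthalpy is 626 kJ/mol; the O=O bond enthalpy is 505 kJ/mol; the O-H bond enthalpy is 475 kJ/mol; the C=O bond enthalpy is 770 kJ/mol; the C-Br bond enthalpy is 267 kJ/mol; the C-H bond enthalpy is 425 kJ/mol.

Reaction 1, by 1718 kJ

Reaction 1:
  Bonds broken (reactants):
    C-C: 2 × 353 = 706
    C-H: 8 × 425 = 3400
    O=O: 5 × 505 = 2525
    Σ(broken) = 6631 kJ
  Bonds formed (products):
    C=O: 6 × 770 = 4620
    O-H: 8 × 475 = 3800
    Σ(formed) = 8420 kJ
  ΔH_1 = 6631 − 8420 = −1789 kJ
Reaction 2:
  Bonds broken (reactants):
    Br-Br: 1 × 190 = 190
    C-C: 2 × 353 = 706
    C-H: 8 × 425 = 3400
    C=C: 1 × 626 = 626
    Σ(broken) = 4922 kJ
  Bonds formed (products):
    C-Br: 2 × 267 = 534
    C-C: 3 × 353 = 1059
    C-H: 8 × 425 = 3400
    Σ(formed) = 4993 kJ
  ΔH_2 = 4922 − 4993 = −71 kJ
ΔH_1 − ΔH_2 = −1718 kJ, so reaction 1 has the more negative ΔH; |ΔH_1 − ΔH_2| = 1718 kJ.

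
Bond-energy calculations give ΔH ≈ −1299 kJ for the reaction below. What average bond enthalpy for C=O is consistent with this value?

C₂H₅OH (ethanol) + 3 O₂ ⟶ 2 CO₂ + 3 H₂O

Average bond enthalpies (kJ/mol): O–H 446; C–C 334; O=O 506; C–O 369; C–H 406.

D(C=O) ≈ 830 kJ/mol

Let D be the C=O bond energy.
Σ(broken) = 1×334 + 5×406 + 1×369 + 1×446 + 3×506 = 4697
Σ(formed) = 4×D + 6×446 = 2676 + 4D
ΔH = Σ(broken) − Σ(formed) = (4697) − (2676 + 4D) = +2021 − 4D
Setting this equal to −1299 kJ gives 4D = 3320, so D = 830 kJ/mol.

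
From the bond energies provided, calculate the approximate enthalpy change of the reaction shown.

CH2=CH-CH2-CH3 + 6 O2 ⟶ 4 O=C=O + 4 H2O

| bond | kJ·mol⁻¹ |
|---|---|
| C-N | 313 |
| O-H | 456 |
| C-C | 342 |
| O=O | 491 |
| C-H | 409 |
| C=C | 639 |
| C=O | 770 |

Bonds broken (reactants):
  C-C: 2 × 342 = 684
  C-H: 8 × 409 = 3272
  C=C: 1 × 639 = 639
  O=O: 6 × 491 = 2946
  Σ(broken) = 7541 kJ
Bonds formed (products):
  C=O: 8 × 770 = 6160
  O-H: 8 × 456 = 3648
  Σ(formed) = 9808 kJ
ΔH = Σ(broken) − Σ(formed) = 7541 − 9808 = −2267 kJ

ΔH ≈ −2267 kJ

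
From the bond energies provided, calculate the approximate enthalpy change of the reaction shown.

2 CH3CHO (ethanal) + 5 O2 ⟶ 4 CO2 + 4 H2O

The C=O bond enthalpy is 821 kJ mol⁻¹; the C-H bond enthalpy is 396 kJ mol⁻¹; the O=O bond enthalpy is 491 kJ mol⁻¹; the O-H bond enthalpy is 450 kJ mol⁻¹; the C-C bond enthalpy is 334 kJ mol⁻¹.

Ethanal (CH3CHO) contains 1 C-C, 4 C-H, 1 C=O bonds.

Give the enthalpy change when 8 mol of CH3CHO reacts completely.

Bonds broken (reactants):
  C-C: 2 × 334 = 668
  C-H: 8 × 396 = 3168
  C=O: 2 × 821 = 1642
  O=O: 5 × 491 = 2455
  Σ(broken) = 7933 kJ
Bonds formed (products):
  C=O: 8 × 821 = 6568
  O-H: 8 × 450 = 3600
  Σ(formed) = 10168 kJ
ΔH = Σ(broken) − Σ(formed) = 7933 − 10168 = −2235 kJ
For 4× the reaction as written: 4 × (−2235) = −8940 kJ

ΔH = −8940 kJ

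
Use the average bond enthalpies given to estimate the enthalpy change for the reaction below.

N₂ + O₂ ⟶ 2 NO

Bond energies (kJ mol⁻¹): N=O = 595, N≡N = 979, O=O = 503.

Bonds broken (reactants):
  N≡N: 1 × 979 = 979
  O=O: 1 × 503 = 503
  Σ(broken) = 1482 kJ
Bonds formed (products):
  N=O: 2 × 595 = 1190
  Σ(formed) = 1190 kJ
ΔH = Σ(broken) − Σ(formed) = 1482 − 1190 = +292 kJ

ΔH ≈ +292 kJ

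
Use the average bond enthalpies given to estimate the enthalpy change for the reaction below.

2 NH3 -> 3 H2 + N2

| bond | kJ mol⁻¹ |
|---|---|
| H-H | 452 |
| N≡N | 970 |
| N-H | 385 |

Bonds broken (reactants):
  N-H: 6 × 385 = 2310
  Σ(broken) = 2310 kJ
Bonds formed (products):
  H-H: 3 × 452 = 1356
  N≡N: 1 × 970 = 970
  Σ(formed) = 2326 kJ
ΔH = Σ(broken) − Σ(formed) = 2310 − 2326 = −16 kJ

ΔH ≈ −16 kJ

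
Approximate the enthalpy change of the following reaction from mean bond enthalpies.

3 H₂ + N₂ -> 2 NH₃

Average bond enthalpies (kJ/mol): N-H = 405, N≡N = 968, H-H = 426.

ΔH ≈ −184 kJ

Bonds broken (reactants):
  H-H: 3 × 426 = 1278
  N≡N: 1 × 968 = 968
  Σ(broken) = 2246 kJ
Bonds formed (products):
  N-H: 6 × 405 = 2430
  Σ(formed) = 2430 kJ
ΔH = Σ(broken) − Σ(formed) = 2246 − 2430 = −184 kJ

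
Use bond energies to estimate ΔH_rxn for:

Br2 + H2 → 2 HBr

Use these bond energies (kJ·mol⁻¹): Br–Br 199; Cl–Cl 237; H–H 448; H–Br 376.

ΔH ≈ −105 kJ

Bonds broken (reactants):
  Br–Br: 1 × 199 = 199
  H–H: 1 × 448 = 448
  Σ(broken) = 647 kJ
Bonds formed (products):
  H–Br: 2 × 376 = 752
  Σ(formed) = 752 kJ
ΔH = Σ(broken) − Σ(formed) = 647 − 752 = −105 kJ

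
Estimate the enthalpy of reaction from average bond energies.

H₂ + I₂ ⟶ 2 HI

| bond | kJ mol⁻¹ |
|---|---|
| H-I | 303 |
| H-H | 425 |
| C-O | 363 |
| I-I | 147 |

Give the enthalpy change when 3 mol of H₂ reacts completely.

ΔH = −102 kJ

Bonds broken (reactants):
  H-H: 1 × 425 = 425
  I-I: 1 × 147 = 147
  Σ(broken) = 572 kJ
Bonds formed (products):
  H-I: 2 × 303 = 606
  Σ(formed) = 606 kJ
ΔH = Σ(broken) − Σ(formed) = 572 − 606 = −34 kJ
For 3× the reaction as written: 3 × (−34) = −102 kJ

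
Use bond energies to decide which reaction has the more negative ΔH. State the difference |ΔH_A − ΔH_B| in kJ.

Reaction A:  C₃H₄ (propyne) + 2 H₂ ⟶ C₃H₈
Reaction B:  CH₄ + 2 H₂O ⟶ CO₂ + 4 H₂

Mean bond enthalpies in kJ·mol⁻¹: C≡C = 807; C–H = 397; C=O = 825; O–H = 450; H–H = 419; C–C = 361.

Reaction A:
  Bonds broken (reactants):
    C≡C: 1 × 807 = 807
    C–C: 1 × 361 = 361
    C–H: 4 × 397 = 1588
    H–H: 2 × 419 = 838
    Σ(broken) = 3594 kJ
  Bonds formed (products):
    C–C: 2 × 361 = 722
    C–H: 8 × 397 = 3176
    Σ(formed) = 3898 kJ
  ΔH_A = 3594 − 3898 = −304 kJ
Reaction B:
  Bonds broken (reactants):
    C–H: 4 × 397 = 1588
    O–H: 4 × 450 = 1800
    Σ(broken) = 3388 kJ
  Bonds formed (products):
    C=O: 2 × 825 = 1650
    H–H: 4 × 419 = 1676
    Σ(formed) = 3326 kJ
  ΔH_B = 3388 − 3326 = +62 kJ
ΔH_A − ΔH_B = −366 kJ, so reaction A has the more negative ΔH; |ΔH_A − ΔH_B| = 366 kJ.

Reaction A, by 366 kJ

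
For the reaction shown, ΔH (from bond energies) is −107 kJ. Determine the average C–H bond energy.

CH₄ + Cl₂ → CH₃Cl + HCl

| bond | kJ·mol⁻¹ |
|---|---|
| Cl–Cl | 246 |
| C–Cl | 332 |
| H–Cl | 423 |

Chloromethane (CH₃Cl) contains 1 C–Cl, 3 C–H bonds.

Let D be the C–H bond energy.
Σ(broken) = 4×D + 1×246 = 246 + 4D
Σ(formed) = 1×332 + 3×D + 1×423 = 755 + 3D
ΔH = Σ(broken) − Σ(formed) = (246 + 4D) − (755 + 3D) = −509 + D
Setting this equal to −107 kJ gives D = 402 kJ/mol.

D(C–H) ≈ 402 kJ/mol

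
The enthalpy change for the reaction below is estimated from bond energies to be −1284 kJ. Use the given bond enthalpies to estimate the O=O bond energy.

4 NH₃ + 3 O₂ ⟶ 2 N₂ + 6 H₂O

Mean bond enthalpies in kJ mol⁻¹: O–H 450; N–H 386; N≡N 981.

D(O=O) ≈ 482 kJ/mol

Let D be the O=O bond energy.
Σ(broken) = 12×386 + 3×D = 4632 + 3D
Σ(formed) = 2×981 + 12×450 = 7362
ΔH = Σ(broken) − Σ(formed) = (4632 + 3D) − (7362) = −2730 + 3D
Setting this equal to −1284 kJ gives 3D = 1446, so D = 482 kJ/mol.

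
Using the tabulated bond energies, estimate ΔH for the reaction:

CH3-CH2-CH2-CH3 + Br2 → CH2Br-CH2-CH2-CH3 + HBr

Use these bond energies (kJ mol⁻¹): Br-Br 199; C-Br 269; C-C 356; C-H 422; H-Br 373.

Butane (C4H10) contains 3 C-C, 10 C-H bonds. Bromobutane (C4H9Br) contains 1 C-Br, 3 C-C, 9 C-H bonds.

ΔH ≈ −21 kJ

Bonds broken (reactants):
  Br-Br: 1 × 199 = 199
  C-C: 3 × 356 = 1068
  C-H: 10 × 422 = 4220
  Σ(broken) = 5487 kJ
Bonds formed (products):
  C-Br: 1 × 269 = 269
  C-C: 3 × 356 = 1068
  C-H: 9 × 422 = 3798
  H-Br: 1 × 373 = 373
  Σ(formed) = 5508 kJ
ΔH = Σ(broken) − Σ(formed) = 5487 − 5508 = −21 kJ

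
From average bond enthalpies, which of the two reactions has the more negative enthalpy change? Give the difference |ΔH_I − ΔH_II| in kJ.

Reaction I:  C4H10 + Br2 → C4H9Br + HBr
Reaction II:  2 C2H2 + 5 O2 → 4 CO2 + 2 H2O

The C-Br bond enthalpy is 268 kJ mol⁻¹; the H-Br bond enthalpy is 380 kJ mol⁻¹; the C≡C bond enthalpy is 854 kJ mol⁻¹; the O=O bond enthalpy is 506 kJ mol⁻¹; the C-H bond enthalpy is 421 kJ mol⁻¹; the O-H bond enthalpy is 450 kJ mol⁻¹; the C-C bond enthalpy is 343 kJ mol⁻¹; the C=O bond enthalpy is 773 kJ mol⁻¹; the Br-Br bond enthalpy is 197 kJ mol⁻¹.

Reaction I:
  Bonds broken (reactants):
    Br-Br: 1 × 197 = 197
    C-C: 3 × 343 = 1029
    C-H: 10 × 421 = 4210
    Σ(broken) = 5436 kJ
  Bonds formed (products):
    C-Br: 1 × 268 = 268
    C-C: 3 × 343 = 1029
    C-H: 9 × 421 = 3789
    H-Br: 1 × 380 = 380
    Σ(formed) = 5466 kJ
  ΔH_I = 5436 − 5466 = −30 kJ
Reaction II:
  Bonds broken (reactants):
    C≡C: 2 × 854 = 1708
    C-H: 4 × 421 = 1684
    O=O: 5 × 506 = 2530
    Σ(broken) = 5922 kJ
  Bonds formed (products):
    C=O: 8 × 773 = 6184
    O-H: 4 × 450 = 1800
    Σ(formed) = 7984 kJ
  ΔH_II = 5922 − 7984 = −2062 kJ
ΔH_I − ΔH_II = +2032 kJ, so reaction II has the more negative ΔH; |ΔH_I − ΔH_II| = 2032 kJ.

Reaction II, by 2032 kJ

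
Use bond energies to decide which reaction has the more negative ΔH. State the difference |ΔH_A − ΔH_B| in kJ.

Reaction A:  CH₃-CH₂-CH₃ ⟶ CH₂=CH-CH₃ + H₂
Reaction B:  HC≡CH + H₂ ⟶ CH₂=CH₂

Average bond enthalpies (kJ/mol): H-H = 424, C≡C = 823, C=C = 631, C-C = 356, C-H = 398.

Reaction B, by 277 kJ

Reaction A:
  Bonds broken (reactants):
    C-C: 2 × 356 = 712
    C-H: 8 × 398 = 3184
    Σ(broken) = 3896 kJ
  Bonds formed (products):
    C-C: 1 × 356 = 356
    C-H: 6 × 398 = 2388
    C=C: 1 × 631 = 631
    H-H: 1 × 424 = 424
    Σ(formed) = 3799 kJ
  ΔH_A = 3896 − 3799 = +97 kJ
Reaction B:
  Bonds broken (reactants):
    C≡C: 1 × 823 = 823
    C-H: 2 × 398 = 796
    H-H: 1 × 424 = 424
    Σ(broken) = 2043 kJ
  Bonds formed (products):
    C-H: 4 × 398 = 1592
    C=C: 1 × 631 = 631
    Σ(formed) = 2223 kJ
  ΔH_B = 2043 − 2223 = −180 kJ
ΔH_A − ΔH_B = +277 kJ, so reaction B has the more negative ΔH; |ΔH_A − ΔH_B| = 277 kJ.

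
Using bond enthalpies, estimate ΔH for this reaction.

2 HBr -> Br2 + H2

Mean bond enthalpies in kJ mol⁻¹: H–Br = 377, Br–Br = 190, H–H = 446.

ΔH ≈ +118 kJ

Bonds broken (reactants):
  H–Br: 2 × 377 = 754
  Σ(broken) = 754 kJ
Bonds formed (products):
  Br–Br: 1 × 190 = 190
  H–H: 1 × 446 = 446
  Σ(formed) = 636 kJ
ΔH = Σ(broken) − Σ(formed) = 754 − 636 = +118 kJ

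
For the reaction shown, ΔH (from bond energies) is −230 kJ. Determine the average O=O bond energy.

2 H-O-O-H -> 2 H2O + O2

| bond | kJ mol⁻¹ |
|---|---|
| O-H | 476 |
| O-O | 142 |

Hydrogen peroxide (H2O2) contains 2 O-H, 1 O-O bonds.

D(O=O) ≈ 514 kJ/mol

Let D be the O=O bond energy.
Σ(broken) = 4×476 + 2×142 = 2188
Σ(formed) = 4×476 + 1×D = 1904 + D
ΔH = Σ(broken) − Σ(formed) = (2188) − (1904 + D) = +284 − D
Setting this equal to −230 kJ gives D = 514 kJ/mol.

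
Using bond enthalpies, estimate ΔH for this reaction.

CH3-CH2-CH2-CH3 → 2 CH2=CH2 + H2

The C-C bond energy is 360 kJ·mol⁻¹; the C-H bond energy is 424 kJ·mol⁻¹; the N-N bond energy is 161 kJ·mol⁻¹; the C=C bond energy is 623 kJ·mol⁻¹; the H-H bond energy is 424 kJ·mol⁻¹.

Bonds broken (reactants):
  C-C: 3 × 360 = 1080
  C-H: 10 × 424 = 4240
  Σ(broken) = 5320 kJ
Bonds formed (products):
  C-H: 8 × 424 = 3392
  C=C: 2 × 623 = 1246
  H-H: 1 × 424 = 424
  Σ(formed) = 5062 kJ
ΔH = Σ(broken) − Σ(formed) = 5320 − 5062 = +258 kJ

ΔH ≈ +258 kJ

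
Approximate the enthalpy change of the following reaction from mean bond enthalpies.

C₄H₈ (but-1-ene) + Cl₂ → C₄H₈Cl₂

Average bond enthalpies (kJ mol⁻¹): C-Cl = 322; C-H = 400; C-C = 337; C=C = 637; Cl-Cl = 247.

Bonds broken (reactants):
  C-C: 2 × 337 = 674
  C-H: 8 × 400 = 3200
  C=C: 1 × 637 = 637
  Cl-Cl: 1 × 247 = 247
  Σ(broken) = 4758 kJ
Bonds formed (products):
  C-C: 3 × 337 = 1011
  C-Cl: 2 × 322 = 644
  C-H: 8 × 400 = 3200
  Σ(formed) = 4855 kJ
ΔH = Σ(broken) − Σ(formed) = 4758 − 4855 = −97 kJ

ΔH ≈ −97 kJ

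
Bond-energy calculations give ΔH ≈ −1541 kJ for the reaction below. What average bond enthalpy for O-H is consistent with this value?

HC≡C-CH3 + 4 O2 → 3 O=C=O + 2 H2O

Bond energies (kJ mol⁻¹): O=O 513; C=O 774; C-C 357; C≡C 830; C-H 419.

Let D be the O-H bond energy.
Σ(broken) = 1×830 + 1×357 + 4×419 + 4×513 = 4915
Σ(formed) = 6×774 + 4×D = 4644 + 4D
ΔH = Σ(broken) − Σ(formed) = (4915) − (4644 + 4D) = +271 − 4D
Setting this equal to −1541 kJ gives 4D = 1812, so D = 453 kJ/mol.

D(O-H) ≈ 453 kJ/mol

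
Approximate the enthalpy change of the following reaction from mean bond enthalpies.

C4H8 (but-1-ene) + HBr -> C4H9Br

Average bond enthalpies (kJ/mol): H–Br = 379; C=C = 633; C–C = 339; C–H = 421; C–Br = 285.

ΔH ≈ −33 kJ

Bonds broken (reactants):
  C–C: 2 × 339 = 678
  C–H: 8 × 421 = 3368
  C=C: 1 × 633 = 633
  H–Br: 1 × 379 = 379
  Σ(broken) = 5058 kJ
Bonds formed (products):
  C–Br: 1 × 285 = 285
  C–C: 3 × 339 = 1017
  C–H: 9 × 421 = 3789
  Σ(formed) = 5091 kJ
ΔH = Σ(broken) − Σ(formed) = 5058 − 5091 = −33 kJ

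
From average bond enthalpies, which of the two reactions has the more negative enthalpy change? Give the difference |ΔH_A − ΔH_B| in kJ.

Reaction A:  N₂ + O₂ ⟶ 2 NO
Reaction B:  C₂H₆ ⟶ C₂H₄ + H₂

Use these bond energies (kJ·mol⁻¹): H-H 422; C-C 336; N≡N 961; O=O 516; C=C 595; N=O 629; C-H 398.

Reaction A:
  Bonds broken (reactants):
    N≡N: 1 × 961 = 961
    O=O: 1 × 516 = 516
    Σ(broken) = 1477 kJ
  Bonds formed (products):
    N=O: 2 × 629 = 1258
    Σ(formed) = 1258 kJ
  ΔH_A = 1477 − 1258 = +219 kJ
Reaction B:
  Bonds broken (reactants):
    C-C: 1 × 336 = 336
    C-H: 6 × 398 = 2388
    Σ(broken) = 2724 kJ
  Bonds formed (products):
    C-H: 4 × 398 = 1592
    C=C: 1 × 595 = 595
    H-H: 1 × 422 = 422
    Σ(formed) = 2609 kJ
  ΔH_B = 2724 − 2609 = +115 kJ
ΔH_A − ΔH_B = +104 kJ, so reaction B has the more negative ΔH; |ΔH_A − ΔH_B| = 104 kJ.

Reaction B, by 104 kJ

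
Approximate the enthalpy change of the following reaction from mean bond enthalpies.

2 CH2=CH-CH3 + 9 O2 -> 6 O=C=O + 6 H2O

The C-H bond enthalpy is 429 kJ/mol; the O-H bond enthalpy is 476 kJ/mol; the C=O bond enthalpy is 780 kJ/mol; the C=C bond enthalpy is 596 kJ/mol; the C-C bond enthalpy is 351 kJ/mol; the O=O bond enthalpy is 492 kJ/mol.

Bonds broken (reactants):
  C-C: 2 × 351 = 702
  C-H: 12 × 429 = 5148
  C=C: 2 × 596 = 1192
  O=O: 9 × 492 = 4428
  Σ(broken) = 11470 kJ
Bonds formed (products):
  C=O: 12 × 780 = 9360
  O-H: 12 × 476 = 5712
  Σ(formed) = 15072 kJ
ΔH = Σ(broken) − Σ(formed) = 11470 − 15072 = −3602 kJ

ΔH ≈ −3602 kJ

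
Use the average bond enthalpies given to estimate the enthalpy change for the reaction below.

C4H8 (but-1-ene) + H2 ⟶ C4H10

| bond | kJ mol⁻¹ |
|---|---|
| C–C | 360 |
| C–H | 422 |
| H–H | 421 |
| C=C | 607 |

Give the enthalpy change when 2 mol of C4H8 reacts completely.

ΔH = −352 kJ

Bonds broken (reactants):
  C–C: 2 × 360 = 720
  C–H: 8 × 422 = 3376
  C=C: 1 × 607 = 607
  H–H: 1 × 421 = 421
  Σ(broken) = 5124 kJ
Bonds formed (products):
  C–C: 3 × 360 = 1080
  C–H: 10 × 422 = 4220
  Σ(formed) = 5300 kJ
ΔH = Σ(broken) − Σ(formed) = 5124 − 5300 = −176 kJ
For 2× the reaction as written: 2 × (−176) = −352 kJ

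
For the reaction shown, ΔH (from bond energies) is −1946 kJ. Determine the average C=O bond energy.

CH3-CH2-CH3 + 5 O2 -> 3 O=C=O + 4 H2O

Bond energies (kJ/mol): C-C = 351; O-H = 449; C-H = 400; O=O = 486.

D(C=O) ≈ 781 kJ/mol

Let D be the C=O bond energy.
Σ(broken) = 2×351 + 8×400 + 5×486 = 6332
Σ(formed) = 6×D + 8×449 = 3592 + 6D
ΔH = Σ(broken) − Σ(formed) = (6332) − (3592 + 6D) = +2740 − 6D
Setting this equal to −1946 kJ gives 6D = 4686, so D = 781 kJ/mol.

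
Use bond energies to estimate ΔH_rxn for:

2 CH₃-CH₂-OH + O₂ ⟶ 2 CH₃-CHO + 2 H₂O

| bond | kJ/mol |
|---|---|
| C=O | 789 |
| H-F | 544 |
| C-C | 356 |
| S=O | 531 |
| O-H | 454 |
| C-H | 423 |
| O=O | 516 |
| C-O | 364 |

ΔH ≈ −396 kJ

Bonds broken (reactants):
  C-C: 2 × 356 = 712
  C-H: 10 × 423 = 4230
  C-O: 2 × 364 = 728
  O-H: 2 × 454 = 908
  O=O: 1 × 516 = 516
  Σ(broken) = 7094 kJ
Bonds formed (products):
  C-C: 2 × 356 = 712
  C-H: 8 × 423 = 3384
  C=O: 2 × 789 = 1578
  O-H: 4 × 454 = 1816
  Σ(formed) = 7490 kJ
ΔH = Σ(broken) − Σ(formed) = 7094 − 7490 = −396 kJ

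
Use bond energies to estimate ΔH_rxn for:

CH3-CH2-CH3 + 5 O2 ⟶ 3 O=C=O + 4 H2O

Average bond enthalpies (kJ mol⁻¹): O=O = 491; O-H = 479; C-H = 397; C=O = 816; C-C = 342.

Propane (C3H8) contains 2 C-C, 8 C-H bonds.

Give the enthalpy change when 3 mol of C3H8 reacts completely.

Bonds broken (reactants):
  C-C: 2 × 342 = 684
  C-H: 8 × 397 = 3176
  O=O: 5 × 491 = 2455
  Σ(broken) = 6315 kJ
Bonds formed (products):
  C=O: 6 × 816 = 4896
  O-H: 8 × 479 = 3832
  Σ(formed) = 8728 kJ
ΔH = Σ(broken) − Σ(formed) = 6315 − 8728 = −2413 kJ
For 3× the reaction as written: 3 × (−2413) = −7239 kJ

ΔH = −7239 kJ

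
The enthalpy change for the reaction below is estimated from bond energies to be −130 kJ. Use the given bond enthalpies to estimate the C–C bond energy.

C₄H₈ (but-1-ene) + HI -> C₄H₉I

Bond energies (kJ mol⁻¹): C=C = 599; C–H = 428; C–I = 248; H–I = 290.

D(C–C) ≈ 343 kJ/mol

Let D be the C–C bond energy.
Σ(broken) = 2×D + 8×428 + 1×599 + 1×290 = 4313 + 2D
Σ(formed) = 3×D + 9×428 + 1×248 = 4100 + 3D
ΔH = Σ(broken) − Σ(formed) = (4313 + 2D) − (4100 + 3D) = +213 − D
Setting this equal to −130 kJ gives D = 343 kJ/mol.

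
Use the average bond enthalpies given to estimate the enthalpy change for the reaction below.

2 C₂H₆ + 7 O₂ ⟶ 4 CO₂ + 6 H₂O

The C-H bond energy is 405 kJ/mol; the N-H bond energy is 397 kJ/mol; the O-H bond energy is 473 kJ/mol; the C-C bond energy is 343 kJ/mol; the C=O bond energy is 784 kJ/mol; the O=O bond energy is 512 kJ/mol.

Bonds broken (reactants):
  C-C: 2 × 343 = 686
  C-H: 12 × 405 = 4860
  O=O: 7 × 512 = 3584
  Σ(broken) = 9130 kJ
Bonds formed (products):
  C=O: 8 × 784 = 6272
  O-H: 12 × 473 = 5676
  Σ(formed) = 11948 kJ
ΔH = Σ(broken) − Σ(formed) = 9130 − 11948 = −2818 kJ

ΔH ≈ −2818 kJ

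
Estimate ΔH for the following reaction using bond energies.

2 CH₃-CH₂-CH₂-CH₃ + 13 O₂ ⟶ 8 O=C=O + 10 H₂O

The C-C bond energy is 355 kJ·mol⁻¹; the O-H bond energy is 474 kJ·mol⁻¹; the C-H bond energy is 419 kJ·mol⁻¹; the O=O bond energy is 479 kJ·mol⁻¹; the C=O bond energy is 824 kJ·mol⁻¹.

ΔH ≈ −5927 kJ

Bonds broken (reactants):
  C-C: 6 × 355 = 2130
  C-H: 20 × 419 = 8380
  O=O: 13 × 479 = 6227
  Σ(broken) = 16737 kJ
Bonds formed (products):
  C=O: 16 × 824 = 13184
  O-H: 20 × 474 = 9480
  Σ(formed) = 22664 kJ
ΔH = Σ(broken) − Σ(formed) = 16737 − 22664 = −5927 kJ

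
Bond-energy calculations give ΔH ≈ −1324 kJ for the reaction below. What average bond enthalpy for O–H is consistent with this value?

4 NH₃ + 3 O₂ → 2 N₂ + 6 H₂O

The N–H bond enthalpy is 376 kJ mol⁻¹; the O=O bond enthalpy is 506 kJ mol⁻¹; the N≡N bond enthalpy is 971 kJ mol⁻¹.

D(O–H) ≈ 451 kJ/mol

Let D be the O–H bond energy.
Σ(broken) = 12×376 + 3×506 = 6030
Σ(formed) = 2×971 + 12×D = 1942 + 12D
ΔH = Σ(broken) − Σ(formed) = (6030) − (1942 + 12D) = +4088 − 12D
Setting this equal to −1324 kJ gives 12D = 5412, so D = 451 kJ/mol.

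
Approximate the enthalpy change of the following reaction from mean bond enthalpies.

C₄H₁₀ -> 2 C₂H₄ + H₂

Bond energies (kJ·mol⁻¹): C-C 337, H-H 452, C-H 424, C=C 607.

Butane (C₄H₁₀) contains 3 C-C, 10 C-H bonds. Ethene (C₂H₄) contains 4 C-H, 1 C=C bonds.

Bonds broken (reactants):
  C-C: 3 × 337 = 1011
  C-H: 10 × 424 = 4240
  Σ(broken) = 5251 kJ
Bonds formed (products):
  C-H: 8 × 424 = 3392
  C=C: 2 × 607 = 1214
  H-H: 1 × 452 = 452
  Σ(formed) = 5058 kJ
ΔH = Σ(broken) − Σ(formed) = 5251 − 5058 = +193 kJ

ΔH ≈ +193 kJ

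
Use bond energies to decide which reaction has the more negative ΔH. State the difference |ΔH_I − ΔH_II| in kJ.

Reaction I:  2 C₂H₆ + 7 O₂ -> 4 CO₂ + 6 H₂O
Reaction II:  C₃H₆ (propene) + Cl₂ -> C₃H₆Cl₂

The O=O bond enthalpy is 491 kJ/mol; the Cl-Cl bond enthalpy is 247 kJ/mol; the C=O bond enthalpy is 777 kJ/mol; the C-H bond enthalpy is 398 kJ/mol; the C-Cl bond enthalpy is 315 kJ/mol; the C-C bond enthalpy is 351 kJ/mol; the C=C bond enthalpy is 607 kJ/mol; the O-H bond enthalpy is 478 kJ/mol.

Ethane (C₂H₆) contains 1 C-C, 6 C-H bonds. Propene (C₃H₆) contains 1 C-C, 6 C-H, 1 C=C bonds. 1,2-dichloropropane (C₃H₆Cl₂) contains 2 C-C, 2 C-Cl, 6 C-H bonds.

Reaction I, by 2910 kJ

Reaction I:
  Bonds broken (reactants):
    C-C: 2 × 351 = 702
    C-H: 12 × 398 = 4776
    O=O: 7 × 491 = 3437
    Σ(broken) = 8915 kJ
  Bonds formed (products):
    C=O: 8 × 777 = 6216
    O-H: 12 × 478 = 5736
    Σ(formed) = 11952 kJ
  ΔH_I = 8915 − 11952 = −3037 kJ
Reaction II:
  Bonds broken (reactants):
    C-C: 1 × 351 = 351
    C-H: 6 × 398 = 2388
    C=C: 1 × 607 = 607
    Cl-Cl: 1 × 247 = 247
    Σ(broken) = 3593 kJ
  Bonds formed (products):
    C-C: 2 × 351 = 702
    C-Cl: 2 × 315 = 630
    C-H: 6 × 398 = 2388
    Σ(formed) = 3720 kJ
  ΔH_II = 3593 − 3720 = −127 kJ
ΔH_I − ΔH_II = −2910 kJ, so reaction I has the more negative ΔH; |ΔH_I − ΔH_II| = 2910 kJ.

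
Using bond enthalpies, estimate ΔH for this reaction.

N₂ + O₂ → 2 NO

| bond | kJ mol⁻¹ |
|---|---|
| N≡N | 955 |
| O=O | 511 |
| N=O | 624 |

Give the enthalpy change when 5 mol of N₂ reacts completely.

Bonds broken (reactants):
  N≡N: 1 × 955 = 955
  O=O: 1 × 511 = 511
  Σ(broken) = 1466 kJ
Bonds formed (products):
  N=O: 2 × 624 = 1248
  Σ(formed) = 1248 kJ
ΔH = Σ(broken) − Σ(formed) = 1466 − 1248 = +218 kJ
For 5× the reaction as written: 5 × (+218) = +1090 kJ

ΔH = +1090 kJ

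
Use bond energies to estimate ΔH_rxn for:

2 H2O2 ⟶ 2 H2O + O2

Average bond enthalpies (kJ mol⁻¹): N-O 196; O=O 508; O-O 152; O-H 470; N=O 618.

ΔH ≈ −204 kJ

Bonds broken (reactants):
  O-H: 4 × 470 = 1880
  O-O: 2 × 152 = 304
  Σ(broken) = 2184 kJ
Bonds formed (products):
  O-H: 4 × 470 = 1880
  O=O: 1 × 508 = 508
  Σ(formed) = 2388 kJ
ΔH = Σ(broken) − Σ(formed) = 2184 − 2388 = −204 kJ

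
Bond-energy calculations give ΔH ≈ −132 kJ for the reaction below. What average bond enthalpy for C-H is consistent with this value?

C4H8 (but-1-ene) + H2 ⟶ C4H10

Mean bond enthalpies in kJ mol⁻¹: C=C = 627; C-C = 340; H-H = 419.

D(C-H) ≈ 419 kJ/mol

Let D be the C-H bond energy.
Σ(broken) = 2×340 + 8×D + 1×627 + 1×419 = 1726 + 8D
Σ(formed) = 3×340 + 10×D = 1020 + 10D
ΔH = Σ(broken) − Σ(formed) = (1726 + 8D) − (1020 + 10D) = +706 − 2D
Setting this equal to −132 kJ gives 2D = 838, so D = 419 kJ/mol.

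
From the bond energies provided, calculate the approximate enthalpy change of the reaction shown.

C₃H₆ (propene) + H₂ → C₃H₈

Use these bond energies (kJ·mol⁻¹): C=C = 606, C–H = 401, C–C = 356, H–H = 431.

Bonds broken (reactants):
  C–C: 1 × 356 = 356
  C–H: 6 × 401 = 2406
  C=C: 1 × 606 = 606
  H–H: 1 × 431 = 431
  Σ(broken) = 3799 kJ
Bonds formed (products):
  C–C: 2 × 356 = 712
  C–H: 8 × 401 = 3208
  Σ(formed) = 3920 kJ
ΔH = Σ(broken) − Σ(formed) = 3799 − 3920 = −121 kJ

ΔH ≈ −121 kJ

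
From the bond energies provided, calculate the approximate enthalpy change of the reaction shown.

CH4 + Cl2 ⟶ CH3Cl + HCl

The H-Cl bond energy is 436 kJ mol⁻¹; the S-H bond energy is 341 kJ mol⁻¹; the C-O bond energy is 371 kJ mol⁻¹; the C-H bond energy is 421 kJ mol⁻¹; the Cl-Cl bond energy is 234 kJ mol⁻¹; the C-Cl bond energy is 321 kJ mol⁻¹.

ΔH ≈ −102 kJ

Bonds broken (reactants):
  C-H: 4 × 421 = 1684
  Cl-Cl: 1 × 234 = 234
  Σ(broken) = 1918 kJ
Bonds formed (products):
  C-Cl: 1 × 321 = 321
  C-H: 3 × 421 = 1263
  H-Cl: 1 × 436 = 436
  Σ(formed) = 2020 kJ
ΔH = Σ(broken) − Σ(formed) = 1918 − 2020 = −102 kJ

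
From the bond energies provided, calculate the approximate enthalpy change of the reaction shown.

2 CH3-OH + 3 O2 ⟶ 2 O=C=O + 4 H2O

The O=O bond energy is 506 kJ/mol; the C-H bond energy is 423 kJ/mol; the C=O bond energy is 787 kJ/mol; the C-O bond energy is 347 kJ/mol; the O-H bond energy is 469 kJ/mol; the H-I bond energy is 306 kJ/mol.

ΔH ≈ −1212 kJ

Bonds broken (reactants):
  C-H: 6 × 423 = 2538
  C-O: 2 × 347 = 694
  O-H: 2 × 469 = 938
  O=O: 3 × 506 = 1518
  Σ(broken) = 5688 kJ
Bonds formed (products):
  C=O: 4 × 787 = 3148
  O-H: 8 × 469 = 3752
  Σ(formed) = 6900 kJ
ΔH = Σ(broken) − Σ(formed) = 5688 − 6900 = −1212 kJ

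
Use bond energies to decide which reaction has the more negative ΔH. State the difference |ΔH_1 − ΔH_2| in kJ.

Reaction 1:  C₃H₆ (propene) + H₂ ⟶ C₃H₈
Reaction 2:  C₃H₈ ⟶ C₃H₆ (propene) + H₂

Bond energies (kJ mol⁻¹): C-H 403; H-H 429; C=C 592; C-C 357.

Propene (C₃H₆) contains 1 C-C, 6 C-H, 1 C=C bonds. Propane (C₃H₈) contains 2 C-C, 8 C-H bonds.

Reaction 1, by 284 kJ

Reaction 1:
  Bonds broken (reactants):
    C-C: 1 × 357 = 357
    C-H: 6 × 403 = 2418
    C=C: 1 × 592 = 592
    H-H: 1 × 429 = 429
    Σ(broken) = 3796 kJ
  Bonds formed (products):
    C-C: 2 × 357 = 714
    C-H: 8 × 403 = 3224
    Σ(formed) = 3938 kJ
  ΔH_1 = 3796 − 3938 = −142 kJ
Reaction 2:
  Bonds broken (reactants):
    C-C: 2 × 357 = 714
    C-H: 8 × 403 = 3224
    Σ(broken) = 3938 kJ
  Bonds formed (products):
    C-C: 1 × 357 = 357
    C-H: 6 × 403 = 2418
    C=C: 1 × 592 = 592
    H-H: 1 × 429 = 429
    Σ(formed) = 3796 kJ
  ΔH_2 = 3938 − 3796 = +142 kJ
ΔH_1 − ΔH_2 = −284 kJ, so reaction 1 has the more negative ΔH; |ΔH_1 − ΔH_2| = 284 kJ.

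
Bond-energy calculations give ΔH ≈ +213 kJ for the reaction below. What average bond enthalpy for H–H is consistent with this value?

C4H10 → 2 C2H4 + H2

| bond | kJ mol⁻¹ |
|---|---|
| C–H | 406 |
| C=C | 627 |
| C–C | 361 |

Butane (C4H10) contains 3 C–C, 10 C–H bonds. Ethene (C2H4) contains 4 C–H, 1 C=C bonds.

D(H–H) ≈ 428 kJ/mol

Let D be the H–H bond energy.
Σ(broken) = 3×361 + 10×406 = 5143
Σ(formed) = 8×406 + 2×627 + 1×D = 4502 + D
ΔH = Σ(broken) − Σ(formed) = (5143) − (4502 + D) = +641 − D
Setting this equal to +213 kJ gives D = 428 kJ/mol.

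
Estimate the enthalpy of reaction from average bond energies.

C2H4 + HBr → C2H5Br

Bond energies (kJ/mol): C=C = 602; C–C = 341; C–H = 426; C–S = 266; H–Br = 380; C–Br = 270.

ΔH ≈ −55 kJ

Bonds broken (reactants):
  C–H: 4 × 426 = 1704
  C=C: 1 × 602 = 602
  H–Br: 1 × 380 = 380
  Σ(broken) = 2686 kJ
Bonds formed (products):
  C–Br: 1 × 270 = 270
  C–C: 1 × 341 = 341
  C–H: 5 × 426 = 2130
  Σ(formed) = 2741 kJ
ΔH = Σ(broken) − Σ(formed) = 2686 − 2741 = −55 kJ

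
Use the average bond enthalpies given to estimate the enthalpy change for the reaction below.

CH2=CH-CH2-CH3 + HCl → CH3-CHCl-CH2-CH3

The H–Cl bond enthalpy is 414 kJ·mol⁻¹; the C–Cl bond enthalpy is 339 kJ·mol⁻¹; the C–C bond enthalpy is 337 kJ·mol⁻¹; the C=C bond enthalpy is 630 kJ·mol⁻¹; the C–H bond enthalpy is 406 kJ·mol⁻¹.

Bonds broken (reactants):
  C–C: 2 × 337 = 674
  C–H: 8 × 406 = 3248
  C=C: 1 × 630 = 630
  H–Cl: 1 × 414 = 414
  Σ(broken) = 4966 kJ
Bonds formed (products):
  C–C: 3 × 337 = 1011
  C–Cl: 1 × 339 = 339
  C–H: 9 × 406 = 3654
  Σ(formed) = 5004 kJ
ΔH = Σ(broken) − Σ(formed) = 4966 − 5004 = −38 kJ

ΔH ≈ −38 kJ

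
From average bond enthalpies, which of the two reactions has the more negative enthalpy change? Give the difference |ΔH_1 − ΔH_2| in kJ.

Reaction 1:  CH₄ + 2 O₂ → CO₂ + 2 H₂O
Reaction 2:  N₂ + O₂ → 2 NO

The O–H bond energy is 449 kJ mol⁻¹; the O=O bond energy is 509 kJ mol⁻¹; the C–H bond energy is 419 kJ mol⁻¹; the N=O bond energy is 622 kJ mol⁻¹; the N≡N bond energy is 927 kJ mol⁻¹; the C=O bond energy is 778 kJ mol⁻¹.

Reaction 1, by 850 kJ

Reaction 1:
  Bonds broken (reactants):
    C–H: 4 × 419 = 1676
    O=O: 2 × 509 = 1018
    Σ(broken) = 2694 kJ
  Bonds formed (products):
    C=O: 2 × 778 = 1556
    O–H: 4 × 449 = 1796
    Σ(formed) = 3352 kJ
  ΔH_1 = 2694 − 3352 = −658 kJ
Reaction 2:
  Bonds broken (reactants):
    N≡N: 1 × 927 = 927
    O=O: 1 × 509 = 509
    Σ(broken) = 1436 kJ
  Bonds formed (products):
    N=O: 2 × 622 = 1244
    Σ(formed) = 1244 kJ
  ΔH_2 = 1436 − 1244 = +192 kJ
ΔH_1 − ΔH_2 = −850 kJ, so reaction 1 has the more negative ΔH; |ΔH_1 − ΔH_2| = 850 kJ.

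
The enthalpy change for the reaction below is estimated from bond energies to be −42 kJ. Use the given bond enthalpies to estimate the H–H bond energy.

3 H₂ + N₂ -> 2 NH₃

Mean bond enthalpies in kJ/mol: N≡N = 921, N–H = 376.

D(H–H) ≈ 431 kJ/mol

Let D be the H–H bond energy.
Σ(broken) = 3×D + 1×921 = 921 + 3D
Σ(formed) = 6×376 = 2256
ΔH = Σ(broken) − Σ(formed) = (921 + 3D) − (2256) = −1335 + 3D
Setting this equal to −42 kJ gives 3D = 1293, so D = 431 kJ/mol.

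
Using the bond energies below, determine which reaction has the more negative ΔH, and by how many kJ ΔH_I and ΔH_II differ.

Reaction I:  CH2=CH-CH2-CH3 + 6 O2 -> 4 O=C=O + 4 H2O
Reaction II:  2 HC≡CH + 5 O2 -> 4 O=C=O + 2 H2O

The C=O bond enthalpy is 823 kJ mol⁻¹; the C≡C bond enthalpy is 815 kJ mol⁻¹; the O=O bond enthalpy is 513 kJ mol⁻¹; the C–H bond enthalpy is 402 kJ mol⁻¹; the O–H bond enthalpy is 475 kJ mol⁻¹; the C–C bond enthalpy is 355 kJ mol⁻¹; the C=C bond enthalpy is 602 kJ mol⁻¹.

Reaction I, by 97 kJ

Reaction I:
  Bonds broken (reactants):
    C–C: 2 × 355 = 710
    C–H: 8 × 402 = 3216
    C=C: 1 × 602 = 602
    O=O: 6 × 513 = 3078
    Σ(broken) = 7606 kJ
  Bonds formed (products):
    C=O: 8 × 823 = 6584
    O–H: 8 × 475 = 3800
    Σ(formed) = 10384 kJ
  ΔH_I = 7606 − 10384 = −2778 kJ
Reaction II:
  Bonds broken (reactants):
    C≡C: 2 × 815 = 1630
    C–H: 4 × 402 = 1608
    O=O: 5 × 513 = 2565
    Σ(broken) = 5803 kJ
  Bonds formed (products):
    C=O: 8 × 823 = 6584
    O–H: 4 × 475 = 1900
    Σ(formed) = 8484 kJ
  ΔH_II = 5803 − 8484 = −2681 kJ
ΔH_I − ΔH_II = −97 kJ, so reaction I has the more negative ΔH; |ΔH_I − ΔH_II| = 97 kJ.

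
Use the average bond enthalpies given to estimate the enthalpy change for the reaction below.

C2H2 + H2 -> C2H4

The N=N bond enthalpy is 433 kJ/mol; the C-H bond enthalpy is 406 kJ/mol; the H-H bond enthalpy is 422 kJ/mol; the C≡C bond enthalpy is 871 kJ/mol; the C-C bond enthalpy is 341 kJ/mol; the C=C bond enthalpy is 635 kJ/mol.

ΔH ≈ −154 kJ

Bonds broken (reactants):
  C≡C: 1 × 871 = 871
  C-H: 2 × 406 = 812
  H-H: 1 × 422 = 422
  Σ(broken) = 2105 kJ
Bonds formed (products):
  C-H: 4 × 406 = 1624
  C=C: 1 × 635 = 635
  Σ(formed) = 2259 kJ
ΔH = Σ(broken) − Σ(formed) = 2105 − 2259 = −154 kJ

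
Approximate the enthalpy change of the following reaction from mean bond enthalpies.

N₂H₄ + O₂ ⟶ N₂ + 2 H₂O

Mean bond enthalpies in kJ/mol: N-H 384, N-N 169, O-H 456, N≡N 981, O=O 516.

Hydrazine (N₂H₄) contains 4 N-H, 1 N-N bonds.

ΔH ≈ −584 kJ

Bonds broken (reactants):
  N-H: 4 × 384 = 1536
  N-N: 1 × 169 = 169
  O=O: 1 × 516 = 516
  Σ(broken) = 2221 kJ
Bonds formed (products):
  N≡N: 1 × 981 = 981
  O-H: 4 × 456 = 1824
  Σ(formed) = 2805 kJ
ΔH = Σ(broken) − Σ(formed) = 2221 − 2805 = −584 kJ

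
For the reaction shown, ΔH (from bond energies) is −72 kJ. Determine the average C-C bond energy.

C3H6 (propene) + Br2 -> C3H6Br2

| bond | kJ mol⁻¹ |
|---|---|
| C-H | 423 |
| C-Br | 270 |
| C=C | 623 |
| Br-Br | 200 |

Let D be the C-C bond energy.
Σ(broken) = 1×200 + 1×D + 6×423 + 1×623 = 3361 + D
Σ(formed) = 2×270 + 2×D + 6×423 = 3078 + 2D
ΔH = Σ(broken) − Σ(formed) = (3361 + D) − (3078 + 2D) = +283 − D
Setting this equal to −72 kJ gives D = 355 kJ/mol.

D(C-C) ≈ 355 kJ/mol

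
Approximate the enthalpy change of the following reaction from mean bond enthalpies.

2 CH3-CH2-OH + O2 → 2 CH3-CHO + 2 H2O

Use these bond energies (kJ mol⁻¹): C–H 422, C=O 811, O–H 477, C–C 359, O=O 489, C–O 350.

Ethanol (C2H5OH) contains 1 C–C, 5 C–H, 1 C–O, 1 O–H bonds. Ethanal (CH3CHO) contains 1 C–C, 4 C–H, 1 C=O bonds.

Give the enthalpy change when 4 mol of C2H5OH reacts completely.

ΔH = −1086 kJ

Bonds broken (reactants):
  C–C: 2 × 359 = 718
  C–H: 10 × 422 = 4220
  C–O: 2 × 350 = 700
  O–H: 2 × 477 = 954
  O=O: 1 × 489 = 489
  Σ(broken) = 7081 kJ
Bonds formed (products):
  C–C: 2 × 359 = 718
  C–H: 8 × 422 = 3376
  C=O: 2 × 811 = 1622
  O–H: 4 × 477 = 1908
  Σ(formed) = 7624 kJ
ΔH = Σ(broken) − Σ(formed) = 7081 − 7624 = −543 kJ
For 2× the reaction as written: 2 × (−543) = −1086 kJ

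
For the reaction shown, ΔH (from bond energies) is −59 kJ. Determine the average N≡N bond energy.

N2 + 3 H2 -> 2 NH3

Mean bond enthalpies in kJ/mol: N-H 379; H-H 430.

D(N≡N) ≈ 925 kJ/mol

Let D be the N≡N bond energy.
Σ(broken) = 3×430 + 1×D = 1290 + D
Σ(formed) = 6×379 = 2274
ΔH = Σ(broken) − Σ(formed) = (1290 + D) − (2274) = −984 + D
Setting this equal to −59 kJ gives D = 925 kJ/mol.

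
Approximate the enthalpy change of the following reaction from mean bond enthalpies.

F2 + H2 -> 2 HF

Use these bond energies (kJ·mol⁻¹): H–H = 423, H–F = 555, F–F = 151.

Bonds broken (reactants):
  F–F: 1 × 151 = 151
  H–H: 1 × 423 = 423
  Σ(broken) = 574 kJ
Bonds formed (products):
  H–F: 2 × 555 = 1110
  Σ(formed) = 1110 kJ
ΔH = Σ(broken) − Σ(formed) = 574 − 1110 = −536 kJ

ΔH ≈ −536 kJ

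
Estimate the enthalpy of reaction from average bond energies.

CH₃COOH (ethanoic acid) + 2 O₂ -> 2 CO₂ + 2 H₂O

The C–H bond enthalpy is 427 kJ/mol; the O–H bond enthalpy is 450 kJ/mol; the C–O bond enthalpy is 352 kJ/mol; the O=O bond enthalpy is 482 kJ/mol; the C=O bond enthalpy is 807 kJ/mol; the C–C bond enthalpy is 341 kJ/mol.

Bonds broken (reactants):
  C–C: 1 × 341 = 341
  C–H: 3 × 427 = 1281
  C–O: 1 × 352 = 352
  C=O: 1 × 807 = 807
  O–H: 1 × 450 = 450
  O=O: 2 × 482 = 964
  Σ(broken) = 4195 kJ
Bonds formed (products):
  C=O: 4 × 807 = 3228
  O–H: 4 × 450 = 1800
  Σ(formed) = 5028 kJ
ΔH = Σ(broken) − Σ(formed) = 4195 − 5028 = −833 kJ

ΔH ≈ −833 kJ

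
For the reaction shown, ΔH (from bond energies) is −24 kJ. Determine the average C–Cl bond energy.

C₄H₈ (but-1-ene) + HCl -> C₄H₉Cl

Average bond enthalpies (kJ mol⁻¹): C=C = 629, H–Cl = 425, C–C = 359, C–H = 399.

D(C–Cl) ≈ 320 kJ/mol

Let D be the C–Cl bond energy.
Σ(broken) = 2×359 + 8×399 + 1×629 + 1×425 = 4964
Σ(formed) = 3×359 + 1×D + 9×399 = 4668 + D
ΔH = Σ(broken) − Σ(formed) = (4964) − (4668 + D) = +296 − D
Setting this equal to −24 kJ gives D = 320 kJ/mol.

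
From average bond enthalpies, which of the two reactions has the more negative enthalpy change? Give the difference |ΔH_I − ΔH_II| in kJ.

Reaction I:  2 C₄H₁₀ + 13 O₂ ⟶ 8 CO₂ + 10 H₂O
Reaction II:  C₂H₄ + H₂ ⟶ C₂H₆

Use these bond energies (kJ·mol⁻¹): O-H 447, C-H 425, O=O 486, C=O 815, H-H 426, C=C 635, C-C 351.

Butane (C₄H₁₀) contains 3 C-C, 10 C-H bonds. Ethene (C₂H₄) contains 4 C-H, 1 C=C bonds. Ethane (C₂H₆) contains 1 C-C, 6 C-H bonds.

Reaction I:
  Bonds broken (reactants):
    C-C: 6 × 351 = 2106
    C-H: 20 × 425 = 8500
    O=O: 13 × 486 = 6318
    Σ(broken) = 16924 kJ
  Bonds formed (products):
    C=O: 16 × 815 = 13040
    O-H: 20 × 447 = 8940
    Σ(formed) = 21980 kJ
  ΔH_I = 16924 − 21980 = −5056 kJ
Reaction II:
  Bonds broken (reactants):
    C-H: 4 × 425 = 1700
    C=C: 1 × 635 = 635
    H-H: 1 × 426 = 426
    Σ(broken) = 2761 kJ
  Bonds formed (products):
    C-C: 1 × 351 = 351
    C-H: 6 × 425 = 2550
    Σ(formed) = 2901 kJ
  ΔH_II = 2761 − 2901 = −140 kJ
ΔH_I − ΔH_II = −4916 kJ, so reaction I has the more negative ΔH; |ΔH_I − ΔH_II| = 4916 kJ.

Reaction I, by 4916 kJ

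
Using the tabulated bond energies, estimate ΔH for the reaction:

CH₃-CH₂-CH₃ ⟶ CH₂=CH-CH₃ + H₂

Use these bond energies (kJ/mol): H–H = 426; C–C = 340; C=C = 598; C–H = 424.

ΔH ≈ +164 kJ

Bonds broken (reactants):
  C–C: 2 × 340 = 680
  C–H: 8 × 424 = 3392
  Σ(broken) = 4072 kJ
Bonds formed (products):
  C–C: 1 × 340 = 340
  C–H: 6 × 424 = 2544
  C=C: 1 × 598 = 598
  H–H: 1 × 426 = 426
  Σ(formed) = 3908 kJ
ΔH = Σ(broken) − Σ(formed) = 4072 − 3908 = +164 kJ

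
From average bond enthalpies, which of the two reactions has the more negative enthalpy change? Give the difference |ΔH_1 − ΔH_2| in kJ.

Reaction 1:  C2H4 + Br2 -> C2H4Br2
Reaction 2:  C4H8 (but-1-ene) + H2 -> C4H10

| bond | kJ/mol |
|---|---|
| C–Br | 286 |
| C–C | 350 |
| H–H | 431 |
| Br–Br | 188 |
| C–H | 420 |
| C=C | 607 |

Reaction 1:
  Bonds broken (reactants):
    Br–Br: 1 × 188 = 188
    C–H: 4 × 420 = 1680
    C=C: 1 × 607 = 607
    Σ(broken) = 2475 kJ
  Bonds formed (products):
    C–Br: 2 × 286 = 572
    C–C: 1 × 350 = 350
    C–H: 4 × 420 = 1680
    Σ(formed) = 2602 kJ
  ΔH_1 = 2475 − 2602 = −127 kJ
Reaction 2:
  Bonds broken (reactants):
    C–C: 2 × 350 = 700
    C–H: 8 × 420 = 3360
    C=C: 1 × 607 = 607
    H–H: 1 × 431 = 431
    Σ(broken) = 5098 kJ
  Bonds formed (products):
    C–C: 3 × 350 = 1050
    C–H: 10 × 420 = 4200
    Σ(formed) = 5250 kJ
  ΔH_2 = 5098 − 5250 = −152 kJ
ΔH_1 − ΔH_2 = +25 kJ, so reaction 2 has the more negative ΔH; |ΔH_1 − ΔH_2| = 25 kJ.

Reaction 2, by 25 kJ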